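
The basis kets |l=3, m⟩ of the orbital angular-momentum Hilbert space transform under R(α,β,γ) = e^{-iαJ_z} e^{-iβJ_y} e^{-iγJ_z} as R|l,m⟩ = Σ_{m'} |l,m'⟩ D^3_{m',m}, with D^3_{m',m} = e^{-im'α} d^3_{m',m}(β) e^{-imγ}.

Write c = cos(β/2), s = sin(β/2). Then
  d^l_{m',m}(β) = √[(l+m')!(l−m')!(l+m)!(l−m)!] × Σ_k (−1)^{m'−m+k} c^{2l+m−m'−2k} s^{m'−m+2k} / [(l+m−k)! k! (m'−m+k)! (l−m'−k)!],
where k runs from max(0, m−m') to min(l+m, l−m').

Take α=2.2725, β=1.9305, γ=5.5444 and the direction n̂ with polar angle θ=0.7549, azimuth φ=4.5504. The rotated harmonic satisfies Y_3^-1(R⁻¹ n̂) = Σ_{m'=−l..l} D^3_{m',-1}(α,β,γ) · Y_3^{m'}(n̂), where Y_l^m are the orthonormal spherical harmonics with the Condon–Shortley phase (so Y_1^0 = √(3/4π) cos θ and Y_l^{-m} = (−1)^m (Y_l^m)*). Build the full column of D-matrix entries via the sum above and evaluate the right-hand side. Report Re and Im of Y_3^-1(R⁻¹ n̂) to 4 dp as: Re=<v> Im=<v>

Need the full column D^3_{m',-1} for m'=−3..3 at α=2.2725, β=1.9305, γ=5.5444.
cos(β/2)=0.569211, sin(β/2)=0.822191
d^3_{-3,-1}: single k=2 term ⇒ +0.274844;  D = +0.269118-0.055807i
d^3_{-2,-1}: k∈[1..2] ⇒ +0.155360 -0.648290 = -0.492929;  D = +0.388009+0.304020i
d^3_{-1,-1}: k∈[0..2] ⇒ +0.034013 -0.567714 +0.888362 = +0.354660;  D = +0.013148+0.354416i
d^3_{0,-1}: k∈[0..2] ⇒ -0.170189 +1.065249 -0.740847 = +0.154213;  D = +0.114008-0.103846i
d^3_{1,-1}: k∈[0..2] ⇒ +0.425786 -1.184482 +0.308914 = -0.449783;  D = +0.445969+0.058444i
d^3_{2,-1}: k∈[0..1] ⇒ -0.648290 +0.676298 = +0.028008;  D = +0.015147+0.023559i
d^3_{3,-1}: single k=0 term ⇒ +0.573435;  D = +0.168199-0.548212i
Y_3^{m'}(θ=0.7549,φ=4.5504) and Σ D·Y over m':
  (+0.2691-0.0558i)·(+0.0627-0.1187i)  (+0.3880+0.3040i)·(-0.3313-0.1113i)  (+0.0131+0.3544i)·(-0.0590+0.3611i)  (+0.1140-0.1038i)·(-0.0945+0.0000i)  (+0.4460+0.0584i)·(+0.0590+0.3611i)  (+0.0151+0.0236i)·(-0.3313+0.1113i)  (+0.1682-0.5482i)·(-0.0627-0.1187i)
Y_3^-1(R⁻¹ n̂) = -0.302053-0.012902i

Re=-0.3021 Im=-0.0129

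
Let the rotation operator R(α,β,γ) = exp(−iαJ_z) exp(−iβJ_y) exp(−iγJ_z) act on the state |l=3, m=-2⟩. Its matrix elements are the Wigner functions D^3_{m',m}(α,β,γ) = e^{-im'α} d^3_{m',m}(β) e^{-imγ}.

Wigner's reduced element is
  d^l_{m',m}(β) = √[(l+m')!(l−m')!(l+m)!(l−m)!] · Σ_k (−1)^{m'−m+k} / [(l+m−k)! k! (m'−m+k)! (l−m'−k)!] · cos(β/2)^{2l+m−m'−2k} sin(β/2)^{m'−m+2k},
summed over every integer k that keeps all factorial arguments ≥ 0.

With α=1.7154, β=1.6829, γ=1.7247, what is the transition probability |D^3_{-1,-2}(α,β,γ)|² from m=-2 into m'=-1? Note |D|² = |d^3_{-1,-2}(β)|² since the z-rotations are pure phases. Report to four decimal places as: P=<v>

First d^3_{-1,-2}(β=1.6829), then the phase factors e^{-i(-1)α} and e^{-i(-2)γ}:
Half-angle: c=0.666382, s=0.745610. N=√(2·24·1·120)=75.894664
Admissible k: 0..1 (factorial args all ≥0)
  k=0: (−1)^1·75.8947/(24)·0.6664^5·0.7456^1 = -0.309834
  k=1: (−1)^2·75.8947/(12)·0.6664^3·0.7456^3 = +0.775775
d^3_{-1,-2}(1.6829) = -0.309834 +0.775775 = +0.465941
|D^3_{-1,-2}|² = |d^3_{-1,-2}(β)|² = (+0.465941)² = 0.217101 (the z-rotation phases have unit modulus)

P=0.2171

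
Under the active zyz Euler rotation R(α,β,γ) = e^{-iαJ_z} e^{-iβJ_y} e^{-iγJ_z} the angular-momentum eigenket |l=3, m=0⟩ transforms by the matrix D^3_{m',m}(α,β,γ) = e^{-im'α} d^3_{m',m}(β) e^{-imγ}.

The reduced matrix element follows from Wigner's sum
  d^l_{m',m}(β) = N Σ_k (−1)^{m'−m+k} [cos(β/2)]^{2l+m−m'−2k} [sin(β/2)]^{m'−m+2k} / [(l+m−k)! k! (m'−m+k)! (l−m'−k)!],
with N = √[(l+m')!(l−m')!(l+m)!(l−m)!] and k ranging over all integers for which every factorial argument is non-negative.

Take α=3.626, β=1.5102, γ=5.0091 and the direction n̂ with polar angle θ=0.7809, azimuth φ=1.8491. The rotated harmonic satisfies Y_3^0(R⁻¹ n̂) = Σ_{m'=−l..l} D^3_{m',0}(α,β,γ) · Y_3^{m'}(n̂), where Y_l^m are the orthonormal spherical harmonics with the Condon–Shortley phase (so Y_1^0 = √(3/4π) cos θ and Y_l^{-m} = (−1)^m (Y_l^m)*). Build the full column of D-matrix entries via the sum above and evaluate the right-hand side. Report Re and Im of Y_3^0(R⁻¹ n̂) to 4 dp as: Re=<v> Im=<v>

Need the full column D^3_{m',0} for m'=−3..3 at α=3.626, β=1.5102, γ=5.0091.
cos(β/2)=0.728203, sin(β/2)=0.685361
d^3_{-3,0}: single k=3 term ⇒ +0.555945;  D = -0.065214-0.552106i
d^3_{-2,0}: k∈[2..3] ⇒ +0.723452 -0.640832 = +0.082620;  D = +0.046786+0.068097i
d^3_{-1,0}: k∈[1..3] ⇒ +0.486153 -1.291898 +0.381453 = -0.424292;  D = +0.375478+0.197586i
d^3_{0,0}: k∈[0..3] ⇒ +0.149113 -1.188753 +1.052995 -0.103638 = -0.090284;  D = -0.090284+0.000000i
d^3_{1,0}: k∈[0..2] ⇒ -0.486153 +1.291898 -0.381453 = +0.424292;  D = -0.375478+0.197586i
d^3_{2,0}: k∈[0..1] ⇒ +0.723452 -0.640832 = +0.082620;  D = +0.046786-0.068097i
d^3_{3,0}: single k=0 term ⇒ -0.555945;  D = +0.065214-0.552106i
Y_3^{m'}(θ=0.7809,φ=1.8491) and Σ D·Y over m':
  (-0.0652-0.5521i)·(+0.1079+0.0977i)  (+0.0468+0.0681i)·(-0.3054+0.1900i)  (+0.3755+0.1976i)·(-0.0952-0.3330i)  (-0.0903+0.0000i)·(-0.1266+0.0000i)  (-0.3755+0.1976i)·(+0.0952-0.3330i)  (+0.0468-0.0681i)·(-0.3054-0.1900i)  (+0.0652-0.5521i)·(-0.1079+0.0977i)
Y_3^0(R⁻¹ n̂) = +0.110913-0.000000i

Re=0.1109 Im=0.0000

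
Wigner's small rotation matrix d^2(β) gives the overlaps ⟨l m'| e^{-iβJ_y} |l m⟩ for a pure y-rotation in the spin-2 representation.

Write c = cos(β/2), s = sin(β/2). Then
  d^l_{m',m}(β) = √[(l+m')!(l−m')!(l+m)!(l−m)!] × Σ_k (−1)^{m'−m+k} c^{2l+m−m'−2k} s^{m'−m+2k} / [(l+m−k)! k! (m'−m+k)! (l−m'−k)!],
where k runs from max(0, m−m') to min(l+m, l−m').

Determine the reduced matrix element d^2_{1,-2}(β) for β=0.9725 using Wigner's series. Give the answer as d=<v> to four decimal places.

d^2_{1,-2}(β=0.9725) via Wigner's sum:
With c≡cos(β/2)=0.884091 and s≡sin(β/2)=0.467314, N=[6·1·1·24]^{1/2}=12.000000
The bounds max(0,m−m')=0 and min(l+m,l−m')=0 give 1 term
  k=0: (−1)^3·12.0000/(6)·0.8841^1·0.4673^3 = -0.180448
d^2_{1,-2}(0.9725) = -0.180448

d=-0.1804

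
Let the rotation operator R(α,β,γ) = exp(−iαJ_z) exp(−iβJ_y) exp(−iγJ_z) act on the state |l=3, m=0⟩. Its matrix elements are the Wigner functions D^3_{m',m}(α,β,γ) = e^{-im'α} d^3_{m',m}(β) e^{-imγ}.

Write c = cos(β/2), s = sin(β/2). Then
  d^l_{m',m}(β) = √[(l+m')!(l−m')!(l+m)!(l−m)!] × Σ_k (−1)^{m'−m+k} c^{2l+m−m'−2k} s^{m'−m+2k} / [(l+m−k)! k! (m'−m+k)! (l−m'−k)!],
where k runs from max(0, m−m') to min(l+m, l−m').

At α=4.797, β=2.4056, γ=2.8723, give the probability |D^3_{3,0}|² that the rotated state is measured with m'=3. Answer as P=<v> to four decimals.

P=0.0286

First d^3_{3,0}(β=2.4056), then the phase factors e^{-i(3)α} and e^{-i(0)γ}:
c=cos(2.4056/2)=0.359747, s=sin(2.4056/2)=0.933050; N=√[720·1·6·6]=160.996894
The bounds max(0,m−m')=0 and min(l+m,l−m')=0 give 1 term
  k=0: (−1)^3·160.9969/(36)·0.3597^3·0.9331^3 = -0.169130
d^3_{3,0}(2.4056) = -0.169130
|D^3_{3,0}|² = |d^3_{3,0}(β)|² = (-0.169130)² = 0.028605 (the z-rotation phases have unit modulus)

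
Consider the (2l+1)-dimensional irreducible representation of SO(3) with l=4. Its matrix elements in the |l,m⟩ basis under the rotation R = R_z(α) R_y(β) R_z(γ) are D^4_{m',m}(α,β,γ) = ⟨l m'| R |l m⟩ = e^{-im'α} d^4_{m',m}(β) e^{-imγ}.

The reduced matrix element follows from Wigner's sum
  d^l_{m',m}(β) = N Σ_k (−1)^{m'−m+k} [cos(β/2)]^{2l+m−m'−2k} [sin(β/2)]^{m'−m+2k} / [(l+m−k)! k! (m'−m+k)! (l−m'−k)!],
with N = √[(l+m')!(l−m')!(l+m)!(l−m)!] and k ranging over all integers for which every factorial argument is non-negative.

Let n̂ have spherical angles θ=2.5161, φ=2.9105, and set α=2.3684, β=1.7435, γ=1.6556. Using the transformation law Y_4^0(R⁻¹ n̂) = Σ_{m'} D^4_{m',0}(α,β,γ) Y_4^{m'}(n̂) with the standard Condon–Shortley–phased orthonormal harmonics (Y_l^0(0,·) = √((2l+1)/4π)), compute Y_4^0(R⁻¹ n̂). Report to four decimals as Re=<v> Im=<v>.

Need the full column D^4_{m',0} for m'=−4..4 at α=2.3684, β=1.7435, γ=1.6556.
cos(β/2)=0.643488, sin(β/2)=0.765456
d^4_{-4,0}: single k=4 term ⇒ +0.492484;  D = -0.491897-0.024035i
d^4_{-3,0}: k∈[3..4] ⇒ +0.585501 -0.828490 = -0.242989;  D = -0.165414-0.177994i
d^4_{-2,0}: k∈[2..4] ⇒ +0.394643 -1.489132 +0.790177 = -0.304312;  D = -0.007428+0.304221i
d^4_{-1,0}: k∈[1..4] ⇒ +0.156393 -1.327790 +1.878838 -0.443096 = +0.264345;  D = -0.189188+0.184625i
d^4_{0,0}: k∈[0..4] ⇒ +0.029398 -0.665585 +2.119072 -1.332671 +0.117859 = +0.268073;  D = +0.268073+0.000000i
d^4_{1,0}: k∈[0..3] ⇒ -0.156393 +1.327790 -1.878838 +0.443096 = -0.264345;  D = +0.189188+0.184625i
d^4_{2,0}: k∈[0..2] ⇒ +0.394643 -1.489132 +0.790177 = -0.304312;  D = -0.007428-0.304221i
d^4_{3,0}: k∈[0..1] ⇒ -0.585501 +0.828490 = +0.242989;  D = +0.165414-0.177994i
d^4_{4,0}: single k=0 term ⇒ +0.492484;  D = -0.491897+0.024035i
Y_4^{m'}(θ=2.5161,φ=2.9105) and Σ D·Y over m':
  (-0.4919-0.0240i)·(+0.0313+0.0415i)  (-0.1654-0.1780i)·(+0.1566+0.1302i)  (-0.0074+0.3042i)·(+0.3696+0.1841i)  (-0.1892+0.1846i)·(+0.3498+0.0823i)  (+0.2681+0.0000i)·(-0.1692+0.0000i)  (+0.1892+0.1846i)·(-0.3498+0.0823i)  (-0.0074-0.3042i)·(+0.3696-0.1841i)  (+0.1654-0.1780i)·(-0.1566+0.1302i)  (-0.4919+0.0240i)·(+0.0313-0.0415i)
Y_4^0(R⁻¹ n̂) = -0.359919-0.000000i

Re=-0.3599 Im=0.0000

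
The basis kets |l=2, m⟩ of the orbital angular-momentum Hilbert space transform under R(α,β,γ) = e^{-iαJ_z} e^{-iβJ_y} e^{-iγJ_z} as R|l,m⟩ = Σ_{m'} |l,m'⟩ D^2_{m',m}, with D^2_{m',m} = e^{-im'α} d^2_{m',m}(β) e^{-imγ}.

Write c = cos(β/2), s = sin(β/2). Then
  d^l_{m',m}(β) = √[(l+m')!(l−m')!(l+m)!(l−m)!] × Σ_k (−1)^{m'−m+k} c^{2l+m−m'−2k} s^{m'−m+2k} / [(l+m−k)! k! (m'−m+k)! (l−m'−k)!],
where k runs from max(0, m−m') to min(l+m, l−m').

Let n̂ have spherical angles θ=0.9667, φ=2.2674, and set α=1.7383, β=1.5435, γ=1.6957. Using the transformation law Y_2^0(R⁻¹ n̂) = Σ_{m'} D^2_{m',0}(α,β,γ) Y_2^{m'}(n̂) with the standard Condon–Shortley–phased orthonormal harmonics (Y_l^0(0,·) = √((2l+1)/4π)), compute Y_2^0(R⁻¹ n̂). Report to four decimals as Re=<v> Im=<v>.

Need the full column D^2_{m',0} for m'=−2..2 at α=1.7383, β=1.5435, γ=1.6957.
cos(β/2)=0.716691, sin(β/2)=0.697391
d^2_{-2,0}: single k=2 term ⇒ +0.611916;  D = -0.577899-0.201183i
d^2_{-1,0}: k∈[1..2] ⇒ +0.628852 -0.595437 = +0.033414;  D = -0.005571+0.032947i
d^2_{0,0}: k∈[0..2] ⇒ +0.263833 -0.999255 +0.236540 = -0.498883;  D = -0.498883+0.000000i
d^2_{1,0}: k∈[0..1] ⇒ -0.628852 +0.595437 = -0.033414;  D = +0.005571+0.032947i
d^2_{2,0}: single k=0 term ⇒ +0.611916;  D = -0.577899+0.201183i
Y_2^{m'}(θ=0.9667,φ=2.2674) and Σ D·Y over m':
  (-0.5779-0.2012i)·(-0.0462+0.2575i)  (-0.0056+0.0329i)·(-0.2317-0.2770i)  (-0.4989+0.0000i)·(-0.0101+0.0000i)  (+0.0056+0.0329i)·(+0.2317-0.2770i)  (-0.5779+0.2012i)·(-0.0462-0.2575i)
Y_2^0(R⁻¹ n̂) = +0.182925-0.000000i

Re=0.1829 Im=0.0000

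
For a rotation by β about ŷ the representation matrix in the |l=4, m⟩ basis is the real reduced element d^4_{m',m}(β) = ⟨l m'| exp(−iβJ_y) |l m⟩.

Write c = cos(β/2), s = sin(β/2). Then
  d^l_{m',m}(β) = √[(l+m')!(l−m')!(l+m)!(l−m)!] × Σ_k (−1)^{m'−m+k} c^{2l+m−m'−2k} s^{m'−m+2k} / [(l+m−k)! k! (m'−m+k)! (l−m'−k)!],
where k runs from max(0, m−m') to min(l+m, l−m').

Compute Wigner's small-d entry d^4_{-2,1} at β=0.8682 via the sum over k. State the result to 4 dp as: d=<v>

d^4_{-2,1}(β=0.8682) via Wigner's sum:
With c≡cos(β/2)=0.907249 and s≡sin(β/2)=0.420594, N=[2·720·120·6]^{1/2}=1018.233765
Admissible k: 3..5 (factorial args all ≥0)
  k=3: (−1)^0·1018.2338/(72)·0.9072^5·0.4206^3 = +0.646750
  k=4: (−1)^1·1018.2338/(48)·0.9072^3·0.4206^5 = -0.208498
  k=5: (−1)^2·1018.2338/(240)·0.9072^1·0.4206^7 = +0.008962
d^4_{-2,1}(0.8682) = +0.646750 -0.208498 +0.008962 = +0.447215

d=0.4472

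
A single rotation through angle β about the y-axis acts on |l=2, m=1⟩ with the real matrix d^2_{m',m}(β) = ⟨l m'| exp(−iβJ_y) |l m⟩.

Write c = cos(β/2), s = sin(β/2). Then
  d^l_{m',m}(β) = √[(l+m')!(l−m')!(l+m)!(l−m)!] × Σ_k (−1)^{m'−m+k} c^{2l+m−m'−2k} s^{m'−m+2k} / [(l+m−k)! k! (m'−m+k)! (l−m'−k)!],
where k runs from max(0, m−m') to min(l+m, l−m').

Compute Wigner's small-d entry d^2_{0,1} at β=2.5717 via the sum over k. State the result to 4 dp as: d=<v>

d^2_{0,1}(β=2.5717) via Wigner's sum:
c=cos(2.5717/2)=0.281106, s=sin(2.5717/2)=0.959677; N=√[2·2·6·1]=4.898979
k∈{1,2} keeps every argument non-negative
  k=1: (−1)^0·4.8990/(2)·0.2811^3·0.9597^1 = +0.052217
  k=2: (−1)^1·4.8990/(2)·0.2811^1·0.9597^3 = -0.608584
d^2_{0,1}(2.5717) = +0.052217 -0.608584 = -0.556367

d=-0.5564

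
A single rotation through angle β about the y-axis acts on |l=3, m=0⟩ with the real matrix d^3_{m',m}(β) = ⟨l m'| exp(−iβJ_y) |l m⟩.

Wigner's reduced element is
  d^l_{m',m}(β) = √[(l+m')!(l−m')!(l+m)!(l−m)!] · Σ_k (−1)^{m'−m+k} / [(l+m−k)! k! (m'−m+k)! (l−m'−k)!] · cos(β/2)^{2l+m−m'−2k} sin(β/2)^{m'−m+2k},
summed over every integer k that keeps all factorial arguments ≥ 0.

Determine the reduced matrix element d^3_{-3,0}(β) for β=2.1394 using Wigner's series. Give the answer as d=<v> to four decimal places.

d^3_{-3,0}(β=2.1394) via Wigner's sum:
With c≡cos(β/2)=0.480387 and s≡sin(β/2)=0.877056, N=[1·720·6·6]^{1/2}=160.996894
k∈{3} keeps every argument non-negative
  k=3: (−1)^0·160.9969/(36)·0.4804^3·0.8771^3 = +0.334482
d^3_{-3,0}(2.1394) = +0.334482

d=0.3345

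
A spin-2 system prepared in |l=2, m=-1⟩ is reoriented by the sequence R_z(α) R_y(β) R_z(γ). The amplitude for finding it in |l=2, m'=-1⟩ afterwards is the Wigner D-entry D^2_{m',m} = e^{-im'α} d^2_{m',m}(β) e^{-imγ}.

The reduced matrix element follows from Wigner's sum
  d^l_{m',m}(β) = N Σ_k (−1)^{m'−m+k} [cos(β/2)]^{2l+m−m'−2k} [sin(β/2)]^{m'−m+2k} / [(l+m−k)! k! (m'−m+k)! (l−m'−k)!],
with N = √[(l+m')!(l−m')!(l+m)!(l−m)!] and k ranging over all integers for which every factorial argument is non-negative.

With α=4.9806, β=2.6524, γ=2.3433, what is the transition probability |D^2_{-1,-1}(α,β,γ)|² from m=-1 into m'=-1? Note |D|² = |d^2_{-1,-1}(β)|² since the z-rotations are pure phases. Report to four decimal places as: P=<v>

First d^2_{-1,-1}(β=2.6524), then the phase factors e^{-i(-1)α} and e^{-i(-1)γ}:
With c≡cos(β/2)=0.242165 and s≡sin(β/2)=0.970235, N=[1·6·1·6]^{1/2}=6.000000
Admissible k: 0..1 (factorial args all ≥0)
  k=0: (−1)^0·6.0000/(6)·0.2422^4·0.9702^0 = +0.003439
  k=1: (−1)^1·6.0000/(2)·0.2422^2·0.9702^2 = -0.165614
d^2_{-1,-1}(2.6524) = +0.003439 -0.165614 = -0.162175
|D^2_{-1,-1}|² = |d^2_{-1,-1}(β)|² = (-0.162175)² = 0.026301 (the z-rotation phases have unit modulus)

P=0.0263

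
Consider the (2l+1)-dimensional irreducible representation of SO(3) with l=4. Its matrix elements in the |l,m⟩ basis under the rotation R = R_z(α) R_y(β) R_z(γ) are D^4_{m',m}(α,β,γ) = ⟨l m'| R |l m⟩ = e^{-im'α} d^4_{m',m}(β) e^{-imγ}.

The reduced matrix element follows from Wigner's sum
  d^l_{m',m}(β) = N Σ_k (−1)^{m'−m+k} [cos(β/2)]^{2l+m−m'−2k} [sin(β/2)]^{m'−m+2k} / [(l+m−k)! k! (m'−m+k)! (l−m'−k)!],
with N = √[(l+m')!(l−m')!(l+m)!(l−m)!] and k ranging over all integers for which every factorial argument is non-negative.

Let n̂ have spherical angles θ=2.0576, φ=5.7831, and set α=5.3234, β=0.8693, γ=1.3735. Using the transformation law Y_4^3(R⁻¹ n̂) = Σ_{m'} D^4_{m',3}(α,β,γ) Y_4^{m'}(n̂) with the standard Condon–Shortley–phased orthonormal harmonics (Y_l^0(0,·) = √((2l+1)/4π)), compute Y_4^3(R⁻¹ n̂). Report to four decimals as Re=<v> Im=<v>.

Need the full column D^4_{m',3} for m'=−4..4 at α=5.3234, β=0.8693, γ=1.3735.
cos(β/2)=0.907017, sin(β/2)=0.421093
d^4_{-4,3}: single k=7 term ⇒ +0.006023;  D = -0.000635-0.005989i
d^4_{-3,3}: k∈[6..7] ⇒ +0.032107 -0.000989 = +0.031118;  D = +0.023463-0.020441i
d^4_{-2,3}: k∈[5..6] ⇒ +0.110898 -0.007968 = +0.102930;  D = +0.099903+0.024778i
d^4_{-1,3}: k∈[4..5] ⇒ +0.281510 -0.036406 = +0.245104;  D = +0.088153+0.228703i
d^4_{0,3}: k∈[3..4] ⇒ +0.542346 -0.116896 = +0.425449;  D = -0.237371+0.353075i
d^4_{1,3}: k∈[2..3] ⇒ +0.783647 -0.281510 = +0.502137;  D = -0.502045+0.009601i
d^4_{2,3}: k∈[1..2] ⇒ +0.795704 -0.514514 = +0.281190;  D = -0.165692-0.227187i
d^4_{3,3}: k∈[0..1] ⇒ +0.458063 -0.691111 = -0.233048;  D = -0.075441+0.220500i
d^4_{4,3}: single k=0 term ⇒ -0.601496;  D = -0.577844+0.167012i
Y_4^{m'}(θ=2.0576,φ=5.7831) and Σ D·Y over m':
  (-0.0006-0.0060i)·(-0.1125+0.2455i)  (+0.0235-0.0204i)·(-0.0285-0.4033i)  (+0.0999+0.0248i)·(+0.0751+0.1170i)  (+0.0882+0.2287i)·(+0.2520+0.1377i)  (-0.2374+0.3531i)·(-0.1998+0.0000i)  (-0.5020+0.0096i)·(-0.2520+0.1377i)  (-0.1657-0.2272i)·(+0.0751-0.1170i)  (-0.0754+0.2205i)·(+0.0285-0.4033i)  (-0.5778+0.1670i)·(-0.1125-0.2455i)
Y_4^3(R⁻¹ n̂) = +0.314326+0.094963i

Re=0.3143 Im=0.0950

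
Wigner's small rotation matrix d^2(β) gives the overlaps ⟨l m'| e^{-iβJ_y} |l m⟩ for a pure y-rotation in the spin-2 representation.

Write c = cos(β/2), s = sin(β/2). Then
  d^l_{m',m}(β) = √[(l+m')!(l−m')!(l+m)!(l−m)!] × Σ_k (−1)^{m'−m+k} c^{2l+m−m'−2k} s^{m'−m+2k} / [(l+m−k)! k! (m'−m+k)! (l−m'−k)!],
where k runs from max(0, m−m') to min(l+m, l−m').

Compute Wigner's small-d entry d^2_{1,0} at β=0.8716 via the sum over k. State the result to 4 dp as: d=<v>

d^2_{1,0}(β=0.8716) via Wigner's sum:
Half-angle: c=0.906533, s=0.422136. N=√(6·1·2·2)=4.898979
The bounds max(0,m−m')=0 and min(l+m,l−m')=1 give 2 terms
  k=0: (−1)^1·4.8990/(2)·0.9065^3·0.4221^1 = -0.770332
  k=1: (−1)^2·4.8990/(2)·0.9065^1·0.4221^3 = +0.167038
d^2_{1,0}(0.8716) = -0.770332 +0.167038 = -0.603294

d=-0.6033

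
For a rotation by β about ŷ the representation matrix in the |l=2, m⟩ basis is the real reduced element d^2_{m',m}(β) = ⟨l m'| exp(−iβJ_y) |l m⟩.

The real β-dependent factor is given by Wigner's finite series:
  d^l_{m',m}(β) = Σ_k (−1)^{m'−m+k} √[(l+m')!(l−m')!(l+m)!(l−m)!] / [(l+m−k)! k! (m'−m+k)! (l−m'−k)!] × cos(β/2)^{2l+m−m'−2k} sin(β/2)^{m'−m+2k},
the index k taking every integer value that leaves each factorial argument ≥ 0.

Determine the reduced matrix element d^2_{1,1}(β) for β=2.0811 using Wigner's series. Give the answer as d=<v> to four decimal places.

d^2_{1,1}(β=2.0811) via Wigner's sum:
With c≡cos(β/2)=0.505746 and s≡sin(β/2)=0.862683, N=[6·1·6·1]^{1/2}=6.000000
k∈{0,1} keeps every argument non-negative
  k=0: (−1)^0·6.0000/(6)·0.5057^4·0.8627^0 = +0.065423
  k=1: (−1)^1·6.0000/(2)·0.5057^2·0.8627^2 = -0.571068
d^2_{1,1}(2.0811) = +0.065423 -0.571068 = -0.505645

d=-0.5056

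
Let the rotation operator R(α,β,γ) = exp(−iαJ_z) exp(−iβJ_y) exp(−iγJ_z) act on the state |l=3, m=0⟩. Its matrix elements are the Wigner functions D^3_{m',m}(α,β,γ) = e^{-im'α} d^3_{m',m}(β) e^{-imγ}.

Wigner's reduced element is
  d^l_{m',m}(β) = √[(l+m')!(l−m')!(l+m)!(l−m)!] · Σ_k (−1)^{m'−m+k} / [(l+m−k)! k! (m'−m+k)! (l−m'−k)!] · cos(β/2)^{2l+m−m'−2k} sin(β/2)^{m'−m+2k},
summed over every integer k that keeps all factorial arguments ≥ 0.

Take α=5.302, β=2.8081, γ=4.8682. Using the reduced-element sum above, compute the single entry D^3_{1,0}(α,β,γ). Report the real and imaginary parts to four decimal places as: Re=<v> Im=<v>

D^3_{1,0}(5.302,2.8081,4.8682) = e^{-i·1·5.302}·d^3_{1,0}(2.8081)·e^{-i·0·4.8682}. Compute d first:
Half-angle: c=0.165975, s=0.986130. N=√(24·2·6·6)=41.569219
Admissible k: 0..2 (factorial args all ≥0)
  k=0: (−1)^1·41.5692/(12)·0.1660^5·0.9861^1 = -0.000430
  k=1: (−1)^2·41.5692/(4)·0.1660^3·0.9861^3 = +0.045566
  k=2: (−1)^3·41.5692/(12)·0.1660^1·0.9861^5 = -0.536171
d^3_{1,0}(2.8081) = -0.000430 +0.045566 -0.536171 = -0.491035
Phases: e^{-i·(1)·5.302}=+0.556038+0.831157i, e^{-i·(0)·4.8682}=+1.000000+0.000000i ⇒ D=-0.273034-0.408128i

Re=-0.2730 Im=-0.4081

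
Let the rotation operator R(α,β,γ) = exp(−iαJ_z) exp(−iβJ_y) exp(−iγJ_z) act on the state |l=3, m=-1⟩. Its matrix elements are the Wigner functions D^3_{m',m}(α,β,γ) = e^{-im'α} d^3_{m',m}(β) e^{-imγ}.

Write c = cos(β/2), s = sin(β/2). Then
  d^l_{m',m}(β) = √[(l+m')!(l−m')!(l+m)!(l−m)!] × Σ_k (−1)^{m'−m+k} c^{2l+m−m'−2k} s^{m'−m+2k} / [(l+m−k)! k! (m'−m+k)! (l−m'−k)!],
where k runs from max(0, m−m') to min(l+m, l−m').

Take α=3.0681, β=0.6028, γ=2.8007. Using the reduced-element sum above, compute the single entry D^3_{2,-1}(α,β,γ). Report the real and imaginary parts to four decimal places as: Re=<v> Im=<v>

Split into d^3_{2,-1}(β=0.6028) × two z-phases.
c=cos(0.6028/2)=0.954922, s=sin(0.6028/2)=0.296857; N=√[120·1·2·24]=75.894664
k: max(0,(-1)−(2))=0 … min(3+(-1),3−(2))=1
  k=0: (−1)^3·75.8947/(12)·0.9549^3·0.2969^3 = -0.144071
  k=1: (−1)^4·75.8947/(24)·0.9549^1·0.2969^5 = +0.006962
d^3_{2,-1}(0.6028) = -0.144071 +0.006962 = -0.137110
Phases: e^{-i·(2)·3.0681}=+0.989217+0.146457i, e^{-i·(-1)·2.8007}=-0.942457+0.334329i ⇒ D=+0.134540-0.026420i

Re=0.1345 Im=-0.0264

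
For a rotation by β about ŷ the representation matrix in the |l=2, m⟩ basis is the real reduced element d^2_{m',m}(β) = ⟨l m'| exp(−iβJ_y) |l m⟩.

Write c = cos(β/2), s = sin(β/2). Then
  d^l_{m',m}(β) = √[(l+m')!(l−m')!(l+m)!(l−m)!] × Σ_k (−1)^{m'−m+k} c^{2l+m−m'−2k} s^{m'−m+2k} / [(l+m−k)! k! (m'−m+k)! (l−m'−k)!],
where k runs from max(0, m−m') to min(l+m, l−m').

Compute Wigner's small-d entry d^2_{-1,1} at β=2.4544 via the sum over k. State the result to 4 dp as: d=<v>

d^2_{-1,1}(β=2.4544) via Wigner's sum:
Half-angle: c=0.336875, s=0.941549. N=√(1·6·6·1)=6.000000
Admissible k: 2..3 (factorial args all ≥0)
  k=2: (−1)^0·6.0000/(2)·0.3369^2·0.9415^2 = +0.301819
  k=3: (−1)^1·6.0000/(6)·0.3369^0·0.9415^4 = -0.785909
d^2_{-1,1}(2.4544) = +0.301819 -0.785909 = -0.484090

d=-0.4841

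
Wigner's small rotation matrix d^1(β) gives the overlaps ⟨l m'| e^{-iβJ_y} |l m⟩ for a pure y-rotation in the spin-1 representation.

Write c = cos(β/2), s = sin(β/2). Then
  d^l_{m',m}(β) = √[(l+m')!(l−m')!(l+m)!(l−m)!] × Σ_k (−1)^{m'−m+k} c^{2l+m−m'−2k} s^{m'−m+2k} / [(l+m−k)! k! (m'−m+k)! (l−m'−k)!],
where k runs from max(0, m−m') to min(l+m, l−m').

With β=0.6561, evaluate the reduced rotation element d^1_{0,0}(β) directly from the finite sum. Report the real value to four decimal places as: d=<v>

d^1_{0,0}(β=0.6561) via Wigner's sum:
With c≡cos(β/2)=0.946672 and s≡sin(β/2)=0.322198, N=[1·1·1·1]^{1/2}=1.000000
The bounds max(0,m−m')=0 and min(l+m,l−m')=1 give 2 terms
  k=0: (−1)^0·1.0000/(1)·0.9467^2·0.3222^0 = +0.896189
  k=1: (−1)^1·1.0000/(1)·0.9467^0·0.3222^2 = -0.103811
d^1_{0,0}(0.6561) = +0.896189 -0.103811 = +0.792377

d=0.7924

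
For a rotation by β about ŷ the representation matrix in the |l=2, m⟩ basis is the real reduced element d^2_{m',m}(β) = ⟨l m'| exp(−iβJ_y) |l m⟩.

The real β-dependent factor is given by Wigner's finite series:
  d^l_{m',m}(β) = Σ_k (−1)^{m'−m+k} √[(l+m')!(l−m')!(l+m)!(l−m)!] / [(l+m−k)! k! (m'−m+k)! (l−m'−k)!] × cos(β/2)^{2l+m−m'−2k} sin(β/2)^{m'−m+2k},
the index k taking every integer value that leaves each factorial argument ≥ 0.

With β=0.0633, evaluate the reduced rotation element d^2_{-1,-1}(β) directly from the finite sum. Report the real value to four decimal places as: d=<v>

d^2_{-1,-1}(β=0.0633) via Wigner's sum:
Half-angle: c=0.999499, s=0.031645. N=√(1·6·1·6)=6.000000
k∈{0,1} keeps every argument non-negative
  k=0: (−1)^0·6.0000/(6)·0.9995^4·0.0316^0 = +0.997998
  k=1: (−1)^1·6.0000/(2)·0.9995^2·0.0316^2 = -0.003001
d^2_{-1,-1}(0.0633) = +0.997998 -0.003001 = +0.994997

d=0.9950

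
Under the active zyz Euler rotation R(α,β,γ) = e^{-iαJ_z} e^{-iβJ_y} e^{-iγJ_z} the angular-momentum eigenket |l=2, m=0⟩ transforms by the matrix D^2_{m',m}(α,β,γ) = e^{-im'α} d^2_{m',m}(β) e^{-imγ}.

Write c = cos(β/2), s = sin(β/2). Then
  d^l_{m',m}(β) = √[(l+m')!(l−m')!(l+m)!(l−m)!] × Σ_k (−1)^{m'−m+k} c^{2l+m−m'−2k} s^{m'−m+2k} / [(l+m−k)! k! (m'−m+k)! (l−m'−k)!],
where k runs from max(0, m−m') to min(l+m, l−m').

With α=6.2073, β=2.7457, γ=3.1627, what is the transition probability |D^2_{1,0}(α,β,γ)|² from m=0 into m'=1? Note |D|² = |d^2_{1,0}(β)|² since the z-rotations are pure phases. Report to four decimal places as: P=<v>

D^2_{1,0}(6.2073,2.7457,3.1627) = e^{-i·1·6.2073}·d^2_{1,0}(2.7457)·e^{-i·0·3.1627}. Compute d first:
c=cos(2.7457/2)=0.196656, s=sin(2.7457/2)=0.980473; N=√[6·1·2·2]=4.898979
k: max(0,(0)−(1))=0 … min(2+(0),2−(1))=1
  k=0: (−1)^1·4.8990/(2)·0.1967^3·0.9805^1 = -0.018266
  k=1: (−1)^2·4.8990/(2)·0.1967^1·0.9805^3 = +0.454035
d^2_{1,0}(2.7457) = -0.018266 +0.454035 = +0.435770
|D^2_{1,0}|² = |d^2_{1,0}(β)|² = (+0.435770)² = 0.189895 (the z-rotation phases have unit modulus)

P=0.1899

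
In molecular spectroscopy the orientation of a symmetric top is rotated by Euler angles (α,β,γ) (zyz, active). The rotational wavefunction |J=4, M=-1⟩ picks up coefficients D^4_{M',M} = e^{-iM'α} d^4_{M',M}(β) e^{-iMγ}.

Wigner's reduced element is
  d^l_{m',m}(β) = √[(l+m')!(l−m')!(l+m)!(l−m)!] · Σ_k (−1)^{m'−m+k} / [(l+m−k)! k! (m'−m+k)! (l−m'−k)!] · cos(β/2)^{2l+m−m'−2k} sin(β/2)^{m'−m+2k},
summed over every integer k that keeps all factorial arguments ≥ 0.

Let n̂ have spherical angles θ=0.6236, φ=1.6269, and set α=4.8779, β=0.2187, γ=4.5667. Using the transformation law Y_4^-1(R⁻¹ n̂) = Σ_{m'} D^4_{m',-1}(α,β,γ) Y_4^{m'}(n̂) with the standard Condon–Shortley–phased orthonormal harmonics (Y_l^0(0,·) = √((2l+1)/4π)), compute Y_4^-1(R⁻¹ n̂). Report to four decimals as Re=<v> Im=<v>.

Need the full column D^4_{m',-1} for m'=−4..4 at α=4.8779, β=0.2187, γ=4.5667.
cos(β/2)=0.994027, sin(β/2)=0.109132
d^4_{-4,-1}: single k=3 term ⇒ +0.009439;  D = +0.004660-0.008209i
d^4_{-3,-1}: k∈[2..3] ⇒ +0.091194 -0.001832 = +0.089362;  D = +0.083918+0.030713i
d^4_{-2,-1}: k∈[1..3] ⇒ +0.443994 -0.026758 +0.000215 = +0.417451;  D = -0.076925+0.410302i
d^4_{-1,-1}: k∈[0..3] ⇒ +0.953205 -0.172340 +0.004155 -0.000017 = +0.785003;  D = -0.784848-0.015559i
d^4_{0,-1}: k∈[0..3] ⇒ -0.468011 +0.033847 -0.000408 +0.000001 = -0.434571;  D = +0.063089+0.429968i
d^4_{1,-1}: k∈[0..3] ⇒ +0.114894 -0.004155 +0.000025 -0.000000 = +0.110764;  D = +0.105444-0.033916i
d^4_{2,-1}: k∈[0..2] ⇒ -0.017839 +0.000323 -0.000001 = -0.017517;  D = -0.008038-0.015564i
d^4_{3,-1}: k∈[0..1] ⇒ +0.001832 -0.000013 = +0.001819;  D = -0.001456+0.001089i
d^4_{4,-1}: single k=0 term ⇒ -0.000114;  D = +0.000082+0.000079i
Y_4^{m'}(θ=0.6236,φ=1.6269) and Σ D·Y over m':
  (+0.0047-0.0082i)·(+0.0502-0.0115i)  (+0.0839+0.0307i)·(+0.0339+0.1995i)  (-0.0769+0.4103i)·(-0.4096+0.0461i)  (-0.7848-0.0156i)·(-0.0203-0.3612i)  (+0.0631+0.4300i)·(-0.1661+0.0000i)  (+0.1054-0.0339i)·(+0.0203-0.3612i)  (-0.0080-0.0156i)·(-0.4096-0.0461i)  (-0.0015+0.0011i)·(-0.0339+0.1995i)  (+0.0001+0.0001i)·(+0.0502+0.0115i)
Y_4^-1(R⁻¹ n̂) = +0.001546+0.025720i

Re=0.0015 Im=0.0257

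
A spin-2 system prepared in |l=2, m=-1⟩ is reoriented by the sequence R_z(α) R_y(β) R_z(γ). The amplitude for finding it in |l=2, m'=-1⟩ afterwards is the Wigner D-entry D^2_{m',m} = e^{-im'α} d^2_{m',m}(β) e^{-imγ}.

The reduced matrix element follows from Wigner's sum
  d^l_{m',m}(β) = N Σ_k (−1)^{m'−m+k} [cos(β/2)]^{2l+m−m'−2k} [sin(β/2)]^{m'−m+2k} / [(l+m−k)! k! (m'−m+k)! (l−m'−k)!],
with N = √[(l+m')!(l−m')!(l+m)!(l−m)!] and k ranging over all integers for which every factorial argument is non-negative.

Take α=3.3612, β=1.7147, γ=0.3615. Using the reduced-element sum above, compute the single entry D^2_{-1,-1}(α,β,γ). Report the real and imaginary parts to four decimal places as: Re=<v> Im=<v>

Split into d^2_{-1,-1}(β=1.7147) × two z-phases.
Half-angle: c=0.654443, s=0.756111. N=√(1·6·1·6)=6.000000
Admissible k: 0..1 (factorial args all ≥0)
  k=0: (−1)^0·6.0000/(6)·0.6544^4·0.7561^0 = +0.183438
  k=1: (−1)^1·6.0000/(2)·0.6544^2·0.7561^2 = -0.734576
d^2_{-1,-1}(1.7147) = +0.183438 -0.734576 = -0.551138
Phases: e^{-i·(-1)·3.3612}=-0.975983-0.217846i, e^{-i·(-1)·0.3615}=+0.935367+0.353678i ⇒ D=+0.460672+0.302547i

Re=0.4607 Im=0.3025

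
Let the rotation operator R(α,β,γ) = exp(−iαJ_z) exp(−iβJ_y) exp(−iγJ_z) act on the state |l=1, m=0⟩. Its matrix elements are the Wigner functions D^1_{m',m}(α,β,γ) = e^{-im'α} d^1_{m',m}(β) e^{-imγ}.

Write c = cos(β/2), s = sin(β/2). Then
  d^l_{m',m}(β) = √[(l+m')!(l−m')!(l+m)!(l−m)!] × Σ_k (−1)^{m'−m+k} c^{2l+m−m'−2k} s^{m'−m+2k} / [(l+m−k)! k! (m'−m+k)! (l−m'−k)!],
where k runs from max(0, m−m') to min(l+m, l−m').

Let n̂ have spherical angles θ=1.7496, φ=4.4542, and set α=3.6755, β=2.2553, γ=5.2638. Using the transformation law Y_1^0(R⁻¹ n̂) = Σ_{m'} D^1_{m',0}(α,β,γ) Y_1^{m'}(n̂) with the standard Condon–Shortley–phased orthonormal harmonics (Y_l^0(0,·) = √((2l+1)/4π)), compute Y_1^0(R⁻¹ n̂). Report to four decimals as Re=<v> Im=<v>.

Re=0.3201 Im=0.0000

Need the full column D^1_{m',0} for m'=−1..1 at α=3.6755, β=2.2553, γ=5.2638.
cos(β/2)=0.428784, sin(β/2)=0.903407
d^1_{-1,0}: single k=1 term ⇒ +0.547819;  D = -0.471576-0.278785i
d^1_{0,0}: k∈[0..1] ⇒ +0.183856 -0.816144 = -0.632289;  D = -0.632289+0.000000i
d^1_{1,0}: single k=0 term ⇒ -0.547819;  D = +0.471576-0.278785i
Y_1^{m'}(θ=1.7496,φ=4.4542) and Σ D·Y over m':
  (-0.4716-0.2788i)·(-0.0868+0.3287i)  (-0.6323+0.0000i)·(-0.0869+0.0000i)  (+0.4716-0.2788i)·(+0.0868+0.3287i)
Y_1^0(R⁻¹ n̂) = +0.320102+0.000000i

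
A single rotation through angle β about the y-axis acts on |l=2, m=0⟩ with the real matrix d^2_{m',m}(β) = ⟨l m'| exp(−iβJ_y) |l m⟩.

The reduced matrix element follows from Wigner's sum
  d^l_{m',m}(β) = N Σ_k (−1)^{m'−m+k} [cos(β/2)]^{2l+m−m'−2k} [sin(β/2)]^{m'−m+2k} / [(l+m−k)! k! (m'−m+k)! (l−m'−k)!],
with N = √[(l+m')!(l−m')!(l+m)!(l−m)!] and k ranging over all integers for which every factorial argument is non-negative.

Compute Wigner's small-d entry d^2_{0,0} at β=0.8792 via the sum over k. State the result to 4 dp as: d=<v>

d^2_{0,0}(β=0.8792) via Wigner's sum:
With c≡cos(β/2)=0.904922 and s≡sin(β/2)=0.425578, N=[2·2·2·2]^{1/2}=4.000000
k: max(0,(0)−(0))=0 … min(2+(0),2−(0))=2
  k=0: (−1)^0·4.0000/(4)·0.9049^4·0.4256^0 = +0.670571
  k=1: (−1)^1·4.0000/(1)·0.9049^2·0.4256^2 = -0.593253
  k=2: (−1)^2·4.0000/(4)·0.9049^0·0.4256^4 = +0.032803
d^2_{0,0}(0.8792) = +0.670571 -0.593253 +0.032803 = +0.110121

d=0.1101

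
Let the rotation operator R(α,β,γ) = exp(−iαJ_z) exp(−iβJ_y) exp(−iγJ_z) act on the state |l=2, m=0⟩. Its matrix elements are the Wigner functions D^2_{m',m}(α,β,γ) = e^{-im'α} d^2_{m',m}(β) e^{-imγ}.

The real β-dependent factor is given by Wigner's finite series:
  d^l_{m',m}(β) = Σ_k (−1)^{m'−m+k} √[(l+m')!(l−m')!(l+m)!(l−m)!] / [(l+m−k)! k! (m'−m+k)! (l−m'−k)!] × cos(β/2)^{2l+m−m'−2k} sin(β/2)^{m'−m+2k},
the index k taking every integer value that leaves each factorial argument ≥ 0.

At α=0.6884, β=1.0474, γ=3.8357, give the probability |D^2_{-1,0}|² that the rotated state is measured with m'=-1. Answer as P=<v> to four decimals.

Split into d^2_{-1,0}(β=1.0474) × two z-phases.
Half-angle: c=0.865975, s=0.500088. N=√(1·6·2·2)=4.898979
Admissible k: 1..2 (factorial args all ≥0)
  k=1: (−1)^0·4.8990/(2)·0.8660^3·0.5001^1 = +0.795495
  k=2: (−1)^1·4.8990/(2)·0.8660^1·0.5001^3 = -0.265289
d^2_{-1,0}(1.0474) = +0.795495 -0.265289 = +0.530206
|D^2_{-1,0}|² = |d^2_{-1,0}(β)|² = (+0.530206)² = 0.281118 (the z-rotation phases have unit modulus)

P=0.2811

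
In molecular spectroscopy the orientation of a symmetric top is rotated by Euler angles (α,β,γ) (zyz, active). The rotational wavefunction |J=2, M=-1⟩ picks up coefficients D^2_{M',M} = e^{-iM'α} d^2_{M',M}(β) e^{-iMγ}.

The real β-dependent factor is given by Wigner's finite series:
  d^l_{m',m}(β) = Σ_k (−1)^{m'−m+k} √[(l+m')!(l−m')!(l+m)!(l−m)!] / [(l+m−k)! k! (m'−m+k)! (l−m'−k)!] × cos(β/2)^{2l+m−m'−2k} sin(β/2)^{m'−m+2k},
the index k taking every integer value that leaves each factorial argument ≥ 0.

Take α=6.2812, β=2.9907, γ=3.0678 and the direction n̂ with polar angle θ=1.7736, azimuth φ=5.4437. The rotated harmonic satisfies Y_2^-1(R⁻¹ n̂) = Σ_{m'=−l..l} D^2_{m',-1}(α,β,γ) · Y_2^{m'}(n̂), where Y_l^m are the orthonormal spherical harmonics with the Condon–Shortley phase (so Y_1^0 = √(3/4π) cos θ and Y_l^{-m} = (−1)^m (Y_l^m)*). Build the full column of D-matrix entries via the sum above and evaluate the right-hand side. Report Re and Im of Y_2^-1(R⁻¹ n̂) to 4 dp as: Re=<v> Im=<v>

Need the full column D^2_{m',-1} for m'=−2..2 at α=6.2812, β=2.9907, γ=3.0678.
cos(β/2)=0.075375, sin(β/2)=0.997155
d^2_{-2,-1}: single k=1 term ⇒ +0.000854;  D = -0.000851+0.000066i
d^2_{-1,-1}: k∈[0..1] ⇒ +0.000032 -0.016947 = -0.016915;  D = +0.016866-0.001281i
d^2_{0,-1}: k∈[0..1] ⇒ -0.001046 +0.183059 = +0.182013;  D = -0.181517+0.013419i
d^2_{1,-1}: k∈[0..1] ⇒ +0.016947 -0.988670 = -0.971722;  D = +0.969218-0.069717i
d^2_{2,-1}: single k=0 term ⇒ -0.149467;  D = +0.149102-0.010428i
Y_2^{m'}(θ=1.7736,φ=5.4437) and Σ D·Y over m':
  (-0.0009+0.0001i)·(-0.0400+0.3684i)  (+0.0169-0.0013i)·(-0.1018-0.1134i)  (-0.1815+0.0134i)·(-0.2770+0.0000i)  (+0.9692-0.0697i)·(+0.1018-0.1134i)  (+0.1491-0.0104i)·(-0.0400-0.3684i)
Y_2^-1(R⁻¹ n̂) = +0.129369-0.177381i

Re=0.1294 Im=-0.1774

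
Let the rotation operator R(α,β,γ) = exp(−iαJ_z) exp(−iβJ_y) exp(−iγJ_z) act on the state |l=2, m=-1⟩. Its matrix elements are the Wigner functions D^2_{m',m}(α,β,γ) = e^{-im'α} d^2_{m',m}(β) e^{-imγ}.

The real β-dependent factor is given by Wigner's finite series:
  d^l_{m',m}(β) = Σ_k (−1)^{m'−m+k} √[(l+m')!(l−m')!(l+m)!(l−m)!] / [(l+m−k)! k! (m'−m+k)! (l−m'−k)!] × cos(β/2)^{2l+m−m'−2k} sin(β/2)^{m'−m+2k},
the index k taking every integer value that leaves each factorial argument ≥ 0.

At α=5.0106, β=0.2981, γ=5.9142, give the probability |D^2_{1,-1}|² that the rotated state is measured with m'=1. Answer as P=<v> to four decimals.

D^2_{1,-1}(5.0106,0.2981,5.9142) = e^{-i·1·5.0106}·d^2_{1,-1}(0.2981)·e^{-i·-1·5.9142}. Compute d first:
With c≡cos(β/2)=0.988913 and s≡sin(β/2)=0.148499, N=[6·1·1·6]^{1/2}=6.000000
The bounds max(0,m−m')=0 and min(l+m,l−m')=1 give 2 terms
  k=0: (−1)^2·6.0000/(2)·0.9889^2·0.1485^2 = +0.064697
  k=1: (−1)^3·6.0000/(6)·0.9889^0·0.1485^4 = -0.000486
d^2_{1,-1}(0.2981) = +0.064697 -0.000486 = +0.064210
|D^2_{1,-1}|² = |d^2_{1,-1}(β)|² = (+0.064210)² = 0.004123 (the z-rotation phases have unit modulus)

P=0.0041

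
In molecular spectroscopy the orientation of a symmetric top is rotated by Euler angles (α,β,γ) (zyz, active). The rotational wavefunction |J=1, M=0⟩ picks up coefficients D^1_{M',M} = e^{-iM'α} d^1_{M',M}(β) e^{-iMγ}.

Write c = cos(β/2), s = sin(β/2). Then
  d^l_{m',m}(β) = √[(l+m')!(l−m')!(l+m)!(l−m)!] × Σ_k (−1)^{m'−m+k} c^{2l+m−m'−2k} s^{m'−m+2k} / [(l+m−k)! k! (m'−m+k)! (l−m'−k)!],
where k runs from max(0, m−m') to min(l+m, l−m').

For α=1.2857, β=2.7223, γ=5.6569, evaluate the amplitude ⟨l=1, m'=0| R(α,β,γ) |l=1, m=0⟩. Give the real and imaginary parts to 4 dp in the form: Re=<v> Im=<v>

D^1_{0,0}(1.2857,2.7223,5.6569) = e^{-i·0·1.2857}·d^1_{0,0}(2.7223)·e^{-i·0·5.6569}. Compute d first:
With c≡cos(β/2)=0.208114 and s≡sin(β/2)=0.978105, N=[1·1·1·1]^{1/2}=1.000000
Admissible k: 0..1 (factorial args all ≥0)
  k=0: (−1)^0·1.0000/(1)·0.2081^2·0.9781^0 = +0.043311
  k=1: (−1)^1·1.0000/(1)·0.2081^0·0.9781^2 = -0.956689
d^1_{0,0}(2.7223) = +0.043311 -0.956689 = -0.913377
Phases: e^{-i·(0)·1.2857}=+1.000000+0.000000i, e^{-i·(0)·5.6569}=+1.000000+0.000000i ⇒ D=-0.913377+0.000000i

Re=-0.9134 Im=0.0000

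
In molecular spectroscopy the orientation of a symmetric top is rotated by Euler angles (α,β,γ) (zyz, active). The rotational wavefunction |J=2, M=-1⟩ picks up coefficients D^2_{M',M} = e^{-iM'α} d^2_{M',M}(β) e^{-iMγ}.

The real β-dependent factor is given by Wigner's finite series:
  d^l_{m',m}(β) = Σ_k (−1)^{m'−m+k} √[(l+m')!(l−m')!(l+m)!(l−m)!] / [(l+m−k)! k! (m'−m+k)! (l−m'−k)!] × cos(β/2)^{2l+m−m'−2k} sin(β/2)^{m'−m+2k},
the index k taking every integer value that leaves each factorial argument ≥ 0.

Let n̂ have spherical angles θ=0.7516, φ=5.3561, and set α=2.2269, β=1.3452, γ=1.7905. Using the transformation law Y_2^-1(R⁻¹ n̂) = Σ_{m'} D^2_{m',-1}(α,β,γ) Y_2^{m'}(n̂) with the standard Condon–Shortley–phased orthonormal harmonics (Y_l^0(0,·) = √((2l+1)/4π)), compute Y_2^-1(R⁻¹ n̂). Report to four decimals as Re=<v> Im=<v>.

Need the full column D^2_{m',-1} for m'=−2..2 at α=2.2269, β=1.3452, γ=1.7905.
cos(β/2)=0.782204, sin(β/2)=0.623022
d^2_{-2,-1}: single k=1 term ⇒ +0.596340;  D = +0.595889-0.023183i
d^2_{-1,-1}: k∈[0..1] ⇒ +0.374353 -0.712473 = -0.338120;  D = +0.216524+0.259697i
d^2_{0,-1}: k∈[0..1] ⇒ -0.730365 +0.463346 = -0.267018;  D = +0.058194-0.260600i
d^2_{1,-1}: k∈[0..1] ⇒ +0.712473 -0.150665 = +0.561808;  D = +0.509155-0.237465i
d^2_{2,-1}: single k=0 term ⇒ -0.378321;  D = +0.335866+0.174127i
Y_2^{m'}(θ=0.7516,φ=5.3561) and Σ D·Y over m':
  (+0.5959-0.0232i)·(-0.0504+0.1729i)  (+0.2165+0.2597i)·(+0.2313+0.3083i)  (+0.0582-0.2606i)·(+0.1897+0.0000i)  (+0.5092-0.2375i)·(-0.2313+0.3083i)  (+0.3359+0.1741i)·(-0.0504-0.1729i)
Y_2^-1(R⁻¹ n̂) = -0.076302+0.326632i

Re=-0.0763 Im=0.3266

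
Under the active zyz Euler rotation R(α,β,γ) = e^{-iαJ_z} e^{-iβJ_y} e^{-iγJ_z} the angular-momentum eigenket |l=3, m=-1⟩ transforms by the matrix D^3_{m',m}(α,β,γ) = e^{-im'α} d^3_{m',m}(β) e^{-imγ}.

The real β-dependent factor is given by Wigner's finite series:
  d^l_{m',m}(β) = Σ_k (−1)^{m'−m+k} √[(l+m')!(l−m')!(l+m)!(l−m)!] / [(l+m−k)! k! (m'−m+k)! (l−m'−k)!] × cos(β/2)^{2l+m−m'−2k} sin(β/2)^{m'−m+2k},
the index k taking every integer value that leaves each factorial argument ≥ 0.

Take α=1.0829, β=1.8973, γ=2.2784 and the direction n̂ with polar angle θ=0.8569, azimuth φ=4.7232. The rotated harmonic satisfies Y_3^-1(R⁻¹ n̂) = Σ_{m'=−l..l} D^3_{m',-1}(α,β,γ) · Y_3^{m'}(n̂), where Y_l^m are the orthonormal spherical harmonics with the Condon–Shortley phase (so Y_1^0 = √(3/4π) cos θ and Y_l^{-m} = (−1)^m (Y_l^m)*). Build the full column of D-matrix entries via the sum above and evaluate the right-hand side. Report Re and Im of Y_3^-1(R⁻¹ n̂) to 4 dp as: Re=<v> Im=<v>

Need the full column D^3_{m',-1} for m'=−3..3 at α=1.0829, β=1.8973, γ=2.2784.
cos(β/2)=0.582781, sin(β/2)=0.812629
d^3_{-3,-1}: single k=2 term ⇒ +0.295020;  D = +0.214635-0.202407i
d^3_{-2,-1}: k∈[1..2] ⇒ +0.172750 -0.671774 = -0.499024;  D = +0.132234+0.481185i
d^3_{-1,-1}: k∈[0..2] ⇒ +0.039177 -0.609391 +0.888652 = +0.318439;  D = -0.310784-0.069402i
d^3_{0,-1}: k∈[0..2] ⇒ -0.189238 +1.103837 -0.715416 = +0.199183;  D = -0.129472+0.151363i
d^3_{1,-1}: k∈[0..2] ⇒ +0.457043 -1.184870 +0.287975 = -0.439851;  D = -0.161227-0.409237i
d^3_{2,-1}: k∈[0..1] ⇒ -0.671774 +0.653082 = -0.018691;  D = -0.018573-0.002100i
d^3_{3,-1}: single k=0 term ⇒ +0.573623;  D = +0.324127-0.473270i
Y_3^{m'}(θ=0.8569,φ=4.7232) and Σ D·Y over m':
  (+0.2146-0.2024i)·(-0.0058-0.1800i)  (+0.1322+0.4812i)·(-0.3822+0.0083i)  (-0.3108-0.0694i)·(+0.0030+0.2794i)  (-0.1295+0.1514i)·(-0.2092+0.0000i)  (-0.1612-0.4092i)·(-0.0030+0.2794i)  (-0.0186-0.0021i)·(-0.3822-0.0083i)  (+0.3241-0.4733i)·(+0.0058-0.1800i)
Y_3^-1(R⁻¹ n̂) = -0.008102-0.442939i

Re=-0.0081 Im=-0.4429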